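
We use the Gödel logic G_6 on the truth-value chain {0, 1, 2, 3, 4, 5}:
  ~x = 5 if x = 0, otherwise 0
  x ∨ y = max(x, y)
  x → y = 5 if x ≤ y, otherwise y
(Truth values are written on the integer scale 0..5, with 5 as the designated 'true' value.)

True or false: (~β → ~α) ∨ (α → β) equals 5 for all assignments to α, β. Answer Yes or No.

Counterexample: take α = 1, β = 0.
~β = ~0 = 5
~α = ~1 = 0
~β → ~α = 5 → 0 = 0
α → β = 1 → 0 = 0
(~β → ~α) ∨ (α → β) = 0 ∨ 0 = 0
This gives 0 ≠ 5.

No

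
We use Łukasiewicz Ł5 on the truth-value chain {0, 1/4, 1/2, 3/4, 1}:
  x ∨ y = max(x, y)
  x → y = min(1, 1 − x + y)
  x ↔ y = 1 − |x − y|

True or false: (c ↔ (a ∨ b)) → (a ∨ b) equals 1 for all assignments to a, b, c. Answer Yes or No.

Counterexample: take a = 0, b = 0, c = 0.
a ∨ b = 0 ∨ 0 = 0
c ↔ (a ∨ b) = 0 ↔ 0 = 1
a ∨ b = 0 ∨ 0 = 0
(c ↔ (a ∨ b)) → (a ∨ b) = 1 → 0 = 0
This gives 0 ≠ 1.

No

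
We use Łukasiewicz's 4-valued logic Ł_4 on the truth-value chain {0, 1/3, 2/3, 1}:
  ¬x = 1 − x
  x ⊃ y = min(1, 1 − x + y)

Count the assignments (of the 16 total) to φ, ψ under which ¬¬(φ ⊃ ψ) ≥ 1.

φ = 0, ψ = 0 ↦ 1  ≥
φ = 0, ψ = 1/3 ↦ 1  ≥
φ = 0, ψ = 2/3 ↦ 1  ≥
φ = 0, ψ = 1 ↦ 1  ≥
φ = 1/3, ψ = 0 ↦ 2/3  <
φ = 1/3, ψ = 1/3 ↦ 1  ≥
φ = 1/3, ψ = 2/3 ↦ 1  ≥
φ = 1/3, ψ = 1 ↦ 1  ≥
φ = 2/3, ψ = 0 ↦ 1/3  <
φ = 2/3, ψ = 1/3 ↦ 2/3  <
φ = 2/3, ψ = 2/3 ↦ 1  ≥
φ = 2/3, ψ = 1 ↦ 1  ≥
φ = 1, ψ = 0 ↦ 0  <
φ = 1, ψ = 1/3 ↦ 1/3  <
φ = 1, ψ = 2/3 ↦ 2/3  <
φ = 1, ψ = 1 ↦ 1  ≥
So 10 of the 16 assignments meet the threshold.

10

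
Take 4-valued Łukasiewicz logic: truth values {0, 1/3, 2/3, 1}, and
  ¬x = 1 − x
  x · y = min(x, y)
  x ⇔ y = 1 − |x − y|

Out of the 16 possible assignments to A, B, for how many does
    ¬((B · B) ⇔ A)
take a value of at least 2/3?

A = 0, B = 0 ↦ 0  <
A = 0, B = 1/3 ↦ 1/3  <
A = 0, B = 2/3 ↦ 2/3  ≥
A = 0, B = 1 ↦ 1  ≥
A = 1/3, B = 0 ↦ 1/3  <
A = 1/3, B = 1/3 ↦ 0  <
A = 1/3, B = 2/3 ↦ 1/3  <
A = 1/3, B = 1 ↦ 2/3  ≥
A = 2/3, B = 0 ↦ 2/3  ≥
A = 2/3, B = 1/3 ↦ 1/3  <
A = 2/3, B = 2/3 ↦ 0  <
A = 2/3, B = 1 ↦ 1/3  <
A = 1, B = 0 ↦ 1  ≥
A = 1, B = 1/3 ↦ 2/3  ≥
A = 1, B = 2/3 ↦ 1/3  <
A = 1, B = 1 ↦ 0  <
So 6 of the 16 assignments meet the threshold.

6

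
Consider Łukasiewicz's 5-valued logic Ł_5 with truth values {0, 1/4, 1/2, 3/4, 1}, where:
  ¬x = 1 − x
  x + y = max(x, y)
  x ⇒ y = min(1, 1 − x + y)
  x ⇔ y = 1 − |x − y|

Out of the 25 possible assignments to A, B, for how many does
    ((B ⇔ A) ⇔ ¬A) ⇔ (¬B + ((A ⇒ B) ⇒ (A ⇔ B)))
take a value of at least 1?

value 1: 10 assignments (counts)
value 3/4: 8 assignments
value 1/2: 4 assignments
value 1/4: 2 assignments
value 0: 1 assignment
So 10 of the 25 assignments meet the threshold.

10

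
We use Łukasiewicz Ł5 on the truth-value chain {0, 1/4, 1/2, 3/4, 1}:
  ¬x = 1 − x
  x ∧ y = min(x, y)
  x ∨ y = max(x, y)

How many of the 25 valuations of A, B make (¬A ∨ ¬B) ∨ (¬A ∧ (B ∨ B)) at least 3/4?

value 1: 9 assignments (counts)
value 3/4: 7 assignments (counts)
value 1/2: 5 assignments
value 1/4: 3 assignments
value 0: 1 assignment
So 16 of the 25 assignments meet the threshold.

16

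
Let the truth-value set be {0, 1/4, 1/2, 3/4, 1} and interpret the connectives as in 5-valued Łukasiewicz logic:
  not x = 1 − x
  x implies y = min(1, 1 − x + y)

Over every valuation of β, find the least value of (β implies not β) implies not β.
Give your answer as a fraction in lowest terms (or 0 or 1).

1/2

Take β = 1/2:
not β = not 1/2 = 1/2
β implies not β = 1/2 implies 1/2 = 1
not β = not 1/2 = 1/2
(β implies not β) implies not β = 1 implies 1/2 = 1/2
No assignment yields a value below 1/2, so this is the minimum.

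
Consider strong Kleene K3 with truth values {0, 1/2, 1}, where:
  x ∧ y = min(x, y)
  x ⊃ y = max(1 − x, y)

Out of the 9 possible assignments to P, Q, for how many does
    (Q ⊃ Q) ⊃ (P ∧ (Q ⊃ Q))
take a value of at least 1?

2

P = 0, Q = 0 ↦ 0  <
P = 0, Q = 1/2 ↦ 1/2  <
P = 0, Q = 1 ↦ 0  <
P = 1/2, Q = 0 ↦ 1/2  <
P = 1/2, Q = 1/2 ↦ 1/2  <
P = 1/2, Q = 1 ↦ 1/2  <
P = 1, Q = 0 ↦ 1  ≥
P = 1, Q = 1/2 ↦ 1/2  <
P = 1, Q = 1 ↦ 1  ≥
So 2 of the 9 assignments meet the threshold.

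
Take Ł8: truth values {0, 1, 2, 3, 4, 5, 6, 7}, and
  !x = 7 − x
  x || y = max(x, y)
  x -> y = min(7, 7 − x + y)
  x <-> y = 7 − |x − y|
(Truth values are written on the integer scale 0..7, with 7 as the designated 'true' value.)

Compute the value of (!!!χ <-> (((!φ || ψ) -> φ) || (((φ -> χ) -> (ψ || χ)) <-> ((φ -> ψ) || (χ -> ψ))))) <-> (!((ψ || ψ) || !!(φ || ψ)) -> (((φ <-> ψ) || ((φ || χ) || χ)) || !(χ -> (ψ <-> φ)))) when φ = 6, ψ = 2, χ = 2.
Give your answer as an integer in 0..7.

!χ = !2 = 5
!!χ = !5 = 2
!!!χ = !2 = 5
!φ = !6 = 1
!φ || ψ = 1 || 2 = 2
(!φ || ψ) -> φ = 2 -> 6 = 7
φ -> χ = 6 -> 2 = 3
ψ || χ = 2 || 2 = 2
(φ -> χ) -> (ψ || χ) = 3 -> 2 = 6
φ -> ψ = 6 -> 2 = 3
χ -> ψ = 2 -> 2 = 7
(φ -> ψ) || (χ -> ψ) = 3 || 7 = 7
((φ -> χ) -> (ψ || χ)) <-> ((φ -> ψ) || (χ -> ψ)) = 6 <-> 7 = 6
((!φ || ψ) -> φ) || (((φ -> χ) -> (ψ || χ)) <-> ((φ -> ψ) || (χ -> ψ))) = 7 || 6 = 7
!!!χ <-> (((!φ || ψ) -> φ) || (((φ -> χ) -> (ψ || χ)) <-> ((φ -> ψ) || (χ -> ψ)))) = 5 <-> 7 = 5
ψ || ψ = 2 || 2 = 2
φ || ψ = 6 || 2 = 6
!(φ || ψ) = !6 = 1
!!(φ || ψ) = !1 = 6
(ψ || ψ) || !!(φ || ψ) = 2 || 6 = 6
!((ψ || ψ) || !!(φ || ψ)) = !6 = 1
φ <-> ψ = 6 <-> 2 = 3
φ || χ = 6 || 2 = 6
(φ || χ) || χ = 6 || 2 = 6
(φ <-> ψ) || ((φ || χ) || χ) = 3 || 6 = 6
ψ <-> φ = 2 <-> 6 = 3
χ -> (ψ <-> φ) = 2 -> 3 = 7
!(χ -> (ψ <-> φ)) = !7 = 0
((φ <-> ψ) || ((φ || χ) || χ)) || !(χ -> (ψ <-> φ)) = 6 || 0 = 6
!((ψ || ψ) || !!(φ || ψ)) -> (((φ <-> ψ) || ((φ || χ) || χ)) || !(χ -> (ψ <-> φ))) = 1 -> 6 = 7
(!!!χ <-> (((!φ || ψ) -> φ) || (((φ -> χ) -> (ψ || χ)) <-> ((φ -> ψ) || (χ -> ψ))))) <-> (!((ψ || ψ) || !!(φ || ψ)) -> (((φ <-> ψ) || ((φ || χ) || χ)) || !(χ -> (ψ <-> φ)))) = 5 <-> 7 = 5

5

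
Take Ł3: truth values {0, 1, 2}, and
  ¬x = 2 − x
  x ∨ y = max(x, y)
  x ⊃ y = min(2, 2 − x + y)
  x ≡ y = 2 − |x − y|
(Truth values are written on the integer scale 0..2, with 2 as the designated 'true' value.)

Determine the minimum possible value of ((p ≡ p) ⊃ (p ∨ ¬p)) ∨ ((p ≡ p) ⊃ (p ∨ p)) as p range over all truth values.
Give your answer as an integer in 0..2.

1

Take p = 1:
p ≡ p = 1 ≡ 1 = 2
¬p = ¬1 = 1
p ∨ ¬p = 1 ∨ 1 = 1
(p ≡ p) ⊃ (p ∨ ¬p) = 2 ⊃ 1 = 1
p ≡ p = 1 ≡ 1 = 2
p ∨ p = 1 ∨ 1 = 1
(p ≡ p) ⊃ (p ∨ p) = 2 ⊃ 1 = 1
((p ≡ p) ⊃ (p ∨ ¬p)) ∨ ((p ≡ p) ⊃ (p ∨ p)) = 1 ∨ 1 = 1
No assignment yields a value below 1, so this is the minimum.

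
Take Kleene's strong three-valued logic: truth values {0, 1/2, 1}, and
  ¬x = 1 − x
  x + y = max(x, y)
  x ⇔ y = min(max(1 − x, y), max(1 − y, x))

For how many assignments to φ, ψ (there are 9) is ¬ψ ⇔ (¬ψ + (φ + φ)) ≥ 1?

φ = 0, ψ = 0 ↦ 1  ≥
φ = 0, ψ = 1/2 ↦ 1/2  <
φ = 0, ψ = 1 ↦ 1  ≥
φ = 1/2, ψ = 0 ↦ 1  ≥
φ = 1/2, ψ = 1/2 ↦ 1/2  <
φ = 1/2, ψ = 1 ↦ 1/2  <
φ = 1, ψ = 0 ↦ 1  ≥
φ = 1, ψ = 1/2 ↦ 1/2  <
φ = 1, ψ = 1 ↦ 0  <
So 4 of the 9 assignments meet the threshold.

4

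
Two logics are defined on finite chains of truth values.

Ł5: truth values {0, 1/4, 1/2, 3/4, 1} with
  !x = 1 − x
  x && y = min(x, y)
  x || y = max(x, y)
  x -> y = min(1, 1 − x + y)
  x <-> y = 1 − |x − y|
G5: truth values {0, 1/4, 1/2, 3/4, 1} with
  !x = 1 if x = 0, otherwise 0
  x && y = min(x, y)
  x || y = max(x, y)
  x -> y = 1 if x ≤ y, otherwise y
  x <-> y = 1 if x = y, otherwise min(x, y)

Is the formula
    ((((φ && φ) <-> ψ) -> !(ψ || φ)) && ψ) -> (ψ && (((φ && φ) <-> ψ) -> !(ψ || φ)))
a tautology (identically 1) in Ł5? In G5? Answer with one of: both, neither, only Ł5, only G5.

In Ł5: every assignment gives 1 — tautology.
In G5: every assignment gives 1 — tautology.

both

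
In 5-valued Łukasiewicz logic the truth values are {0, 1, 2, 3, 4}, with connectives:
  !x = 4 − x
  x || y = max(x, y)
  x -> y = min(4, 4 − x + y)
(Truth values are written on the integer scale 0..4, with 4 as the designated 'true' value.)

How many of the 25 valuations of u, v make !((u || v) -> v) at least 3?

value 4: 1 assignment (counts)
value 3: 2 assignments (counts)
value 2: 3 assignments
value 1: 4 assignments
value 0: 15 assignments
So 3 of the 25 assignments meet the threshold.

3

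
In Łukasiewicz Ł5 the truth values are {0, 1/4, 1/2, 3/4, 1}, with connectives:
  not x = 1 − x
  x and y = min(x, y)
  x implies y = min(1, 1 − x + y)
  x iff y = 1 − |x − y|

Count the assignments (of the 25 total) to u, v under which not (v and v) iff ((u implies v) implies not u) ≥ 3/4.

19

value 1: 15 assignments (counts)
value 3/4: 4 assignments (counts)
value 1/2: 3 assignments
value 1/4: 2 assignments
value 0: 1 assignment
So 19 of the 25 assignments meet the threshold.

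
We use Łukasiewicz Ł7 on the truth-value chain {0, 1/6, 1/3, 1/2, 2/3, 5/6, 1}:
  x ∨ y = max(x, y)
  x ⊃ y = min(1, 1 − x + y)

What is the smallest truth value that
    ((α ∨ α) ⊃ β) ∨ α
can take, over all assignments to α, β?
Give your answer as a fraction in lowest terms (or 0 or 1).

1/2

Take α = 1/2, β = 0:
α ∨ α = 1/2 ∨ 1/2 = 1/2
(α ∨ α) ⊃ β = 1/2 ⊃ 0 = 1/2
((α ∨ α) ⊃ β) ∨ α = 1/2 ∨ 1/2 = 1/2
No assignment yields a value below 1/2, so this is the minimum.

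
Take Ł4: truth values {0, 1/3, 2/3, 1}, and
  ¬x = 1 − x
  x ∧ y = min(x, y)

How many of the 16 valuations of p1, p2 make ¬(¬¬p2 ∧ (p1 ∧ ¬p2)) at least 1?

p1 = 0, p2 = 0 ↦ 1  ≥
p1 = 0, p2 = 1/3 ↦ 1  ≥
p1 = 0, p2 = 2/3 ↦ 1  ≥
p1 = 0, p2 = 1 ↦ 1  ≥
p1 = 1/3, p2 = 0 ↦ 1  ≥
p1 = 1/3, p2 = 1/3 ↦ 2/3  <
p1 = 1/3, p2 = 2/3 ↦ 2/3  <
p1 = 1/3, p2 = 1 ↦ 1  ≥
p1 = 2/3, p2 = 0 ↦ 1  ≥
p1 = 2/3, p2 = 1/3 ↦ 2/3  <
p1 = 2/3, p2 = 2/3 ↦ 2/3  <
p1 = 2/3, p2 = 1 ↦ 1  ≥
p1 = 1, p2 = 0 ↦ 1  ≥
p1 = 1, p2 = 1/3 ↦ 2/3  <
p1 = 1, p2 = 2/3 ↦ 2/3  <
p1 = 1, p2 = 1 ↦ 1  ≥
So 10 of the 16 assignments meet the threshold.

10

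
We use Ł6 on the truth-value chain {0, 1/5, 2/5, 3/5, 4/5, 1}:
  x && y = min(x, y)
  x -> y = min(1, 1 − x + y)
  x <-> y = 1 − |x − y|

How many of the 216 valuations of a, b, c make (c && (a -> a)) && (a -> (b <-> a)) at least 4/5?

value 1: 27 assignments (counts)
value 4/5: 33 assignments (counts)
value 3/5: 36 assignments
value 2/5: 40 assignments
value 1/5: 39 assignments
value 0: 41 assignments
So 60 of the 216 assignments meet the threshold.

60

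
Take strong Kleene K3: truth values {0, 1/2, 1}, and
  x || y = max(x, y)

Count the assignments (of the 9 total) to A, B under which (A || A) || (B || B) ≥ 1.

5

A = 0, B = 0 ↦ 0  <
A = 0, B = 1/2 ↦ 1/2  <
A = 0, B = 1 ↦ 1  ≥
A = 1/2, B = 0 ↦ 1/2  <
A = 1/2, B = 1/2 ↦ 1/2  <
A = 1/2, B = 1 ↦ 1  ≥
A = 1, B = 0 ↦ 1  ≥
A = 1, B = 1/2 ↦ 1  ≥
A = 1, B = 1 ↦ 1  ≥
So 5 of the 9 assignments meet the threshold.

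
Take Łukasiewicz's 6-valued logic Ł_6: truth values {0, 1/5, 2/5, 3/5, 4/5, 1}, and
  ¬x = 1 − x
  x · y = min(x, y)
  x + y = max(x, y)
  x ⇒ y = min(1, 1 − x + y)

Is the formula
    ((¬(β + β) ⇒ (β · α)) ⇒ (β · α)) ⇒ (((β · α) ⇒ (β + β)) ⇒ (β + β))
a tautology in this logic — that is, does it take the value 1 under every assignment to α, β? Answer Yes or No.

Counterexample: take α = 0, β = 0.
β + β = 0 + 0 = 0
¬(β + β) = ¬0 = 1
β · α = 0 · 0 = 0
¬(β + β) ⇒ (β · α) = 1 ⇒ 0 = 0
β · α = 0 · 0 = 0
(¬(β + β) ⇒ (β · α)) ⇒ (β · α) = 0 ⇒ 0 = 1
β · α = 0 · 0 = 0
β + β = 0 + 0 = 0
(β · α) ⇒ (β + β) = 0 ⇒ 0 = 1
β + β = 0 + 0 = 0
((β · α) ⇒ (β + β)) ⇒ (β + β) = 1 ⇒ 0 = 0
((¬(β + β) ⇒ (β · α)) ⇒ (β · α)) ⇒ (((β · α) ⇒ (β + β)) ⇒ (β + β)) = 1 ⇒ 0 = 0
This gives 0 ≠ 1.

No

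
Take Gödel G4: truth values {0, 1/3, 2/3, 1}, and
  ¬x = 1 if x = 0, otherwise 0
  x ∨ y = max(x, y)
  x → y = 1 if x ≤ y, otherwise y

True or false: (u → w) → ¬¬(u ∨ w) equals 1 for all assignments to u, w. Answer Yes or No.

No

Counterexample: take u = 0, w = 0.
u → w = 0 → 0 = 1
u ∨ w = 0 ∨ 0 = 0
¬(u ∨ w) = ¬0 = 1
¬¬(u ∨ w) = ¬1 = 0
(u → w) → ¬¬(u ∨ w) = 1 → 0 = 0
This gives 0 ≠ 1.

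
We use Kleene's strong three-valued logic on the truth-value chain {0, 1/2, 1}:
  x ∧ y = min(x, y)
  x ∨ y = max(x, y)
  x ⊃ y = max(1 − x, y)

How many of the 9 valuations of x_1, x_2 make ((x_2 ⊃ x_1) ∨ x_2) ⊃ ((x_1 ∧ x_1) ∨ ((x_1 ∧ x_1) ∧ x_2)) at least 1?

x_1 = 0, x_2 = 0 ↦ 0  <
x_1 = 0, x_2 = 1/2 ↦ 1/2  <
x_1 = 0, x_2 = 1 ↦ 0  <
x_1 = 1/2, x_2 = 0 ↦ 1/2  <
x_1 = 1/2, x_2 = 1/2 ↦ 1/2  <
x_1 = 1/2, x_2 = 1 ↦ 1/2  <
x_1 = 1, x_2 = 0 ↦ 1  ≥
x_1 = 1, x_2 = 1/2 ↦ 1  ≥
x_1 = 1, x_2 = 1 ↦ 1  ≥
So 3 of the 9 assignments meet the threshold.

3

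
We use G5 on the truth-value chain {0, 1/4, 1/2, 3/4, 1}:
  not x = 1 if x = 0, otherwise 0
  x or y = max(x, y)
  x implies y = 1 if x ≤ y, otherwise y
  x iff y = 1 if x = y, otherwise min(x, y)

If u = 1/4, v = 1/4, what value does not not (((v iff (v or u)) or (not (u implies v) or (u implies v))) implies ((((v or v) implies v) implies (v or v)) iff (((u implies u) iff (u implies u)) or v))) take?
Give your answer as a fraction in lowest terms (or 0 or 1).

1

v or u = 1/4 or 1/4 = 1/4
v iff (v or u) = 1/4 iff 1/4 = 1
u implies v = 1/4 implies 1/4 = 1
not (u implies v) = not 1 = 0
u implies v = 1/4 implies 1/4 = 1
not (u implies v) or (u implies v) = 0 or 1 = 1
(v iff (v or u)) or (not (u implies v) or (u implies v)) = 1 or 1 = 1
v or v = 1/4 or 1/4 = 1/4
(v or v) implies v = 1/4 implies 1/4 = 1
v or v = 1/4 or 1/4 = 1/4
((v or v) implies v) implies (v or v) = 1 implies 1/4 = 1/4
u implies u = 1/4 implies 1/4 = 1
u implies u = 1/4 implies 1/4 = 1
(u implies u) iff (u implies u) = 1 iff 1 = 1
((u implies u) iff (u implies u)) or v = 1 or 1/4 = 1
(((v or v) implies v) implies (v or v)) iff (((u implies u) iff (u implies u)) or v) = 1/4 iff 1 = 1/4
((v iff (v or u)) or (not (u implies v) or (u implies v))) implies ((((v or v) implies v) implies (v or v)) iff (((u implies u) iff (u implies u)) or v)) = 1 implies 1/4 = 1/4
not (((v iff (v or u)) or (not (u implies v) or (u implies v))) implies ((((v or v) implies v) implies (v or v)) iff (((u implies u) iff (u implies u)) or v))) = not 1/4 = 0
not not (((v iff (v or u)) or (not (u implies v) or (u implies v))) implies ((((v or v) implies v) implies (v or v)) iff (((u implies u) iff (u implies u)) or v))) = not 0 = 1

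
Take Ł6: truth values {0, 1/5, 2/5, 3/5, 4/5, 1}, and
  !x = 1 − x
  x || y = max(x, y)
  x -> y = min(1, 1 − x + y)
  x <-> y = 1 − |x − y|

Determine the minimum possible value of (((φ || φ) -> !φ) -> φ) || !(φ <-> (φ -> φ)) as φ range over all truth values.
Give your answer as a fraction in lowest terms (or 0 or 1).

Take φ = 2/5:
φ || φ = 2/5 || 2/5 = 2/5
!φ = !2/5 = 3/5
(φ || φ) -> !φ = 2/5 -> 3/5 = 1
((φ || φ) -> !φ) -> φ = 1 -> 2/5 = 2/5
φ -> φ = 2/5 -> 2/5 = 1
φ <-> (φ -> φ) = 2/5 <-> 1 = 2/5
!(φ <-> (φ -> φ)) = !2/5 = 3/5
(((φ || φ) -> !φ) -> φ) || !(φ <-> (φ -> φ)) = 2/5 || 3/5 = 3/5
No assignment yields a value below 3/5, so this is the minimum.

3/5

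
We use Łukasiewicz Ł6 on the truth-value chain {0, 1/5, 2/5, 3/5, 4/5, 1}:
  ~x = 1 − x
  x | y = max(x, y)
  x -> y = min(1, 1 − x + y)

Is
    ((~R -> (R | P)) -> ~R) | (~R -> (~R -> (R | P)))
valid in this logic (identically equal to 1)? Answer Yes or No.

Yes

At P = 4/5, R = 3/5, for instance:
~R = ~3/5 = 2/5
R | P = 3/5 | 4/5 = 4/5
~R -> (R | P) = 2/5 -> 4/5 = 1
~R = ~3/5 = 2/5
(~R -> (R | P)) -> ~R = 1 -> 2/5 = 2/5
~R -> (~R -> (R | P)) = 2/5 -> 1 = 1
((~R -> (R | P)) -> ~R) | (~R -> (~R -> (R | P))) = 2/5 | 1 = 1
and checking the remaining 35 assignments likewise gives ≥ 1 in every case.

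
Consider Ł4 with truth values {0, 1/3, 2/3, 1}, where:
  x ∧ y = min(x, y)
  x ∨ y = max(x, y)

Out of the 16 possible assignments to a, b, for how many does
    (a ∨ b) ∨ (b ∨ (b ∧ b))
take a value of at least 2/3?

a = 0, b = 0 ↦ 0  <
a = 0, b = 1/3 ↦ 1/3  <
a = 0, b = 2/3 ↦ 2/3  ≥
a = 0, b = 1 ↦ 1  ≥
a = 1/3, b = 0 ↦ 1/3  <
a = 1/3, b = 1/3 ↦ 1/3  <
a = 1/3, b = 2/3 ↦ 2/3  ≥
a = 1/3, b = 1 ↦ 1  ≥
a = 2/3, b = 0 ↦ 2/3  ≥
a = 2/3, b = 1/3 ↦ 2/3  ≥
a = 2/3, b = 2/3 ↦ 2/3  ≥
a = 2/3, b = 1 ↦ 1  ≥
a = 1, b = 0 ↦ 1  ≥
a = 1, b = 1/3 ↦ 1  ≥
a = 1, b = 2/3 ↦ 1  ≥
a = 1, b = 1 ↦ 1  ≥
So 12 of the 16 assignments meet the threshold.

12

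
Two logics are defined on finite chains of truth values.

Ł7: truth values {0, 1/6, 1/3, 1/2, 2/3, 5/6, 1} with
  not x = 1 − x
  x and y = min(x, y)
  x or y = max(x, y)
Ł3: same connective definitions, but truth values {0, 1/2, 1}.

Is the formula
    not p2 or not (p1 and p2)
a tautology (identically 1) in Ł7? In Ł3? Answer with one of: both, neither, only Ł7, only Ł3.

In Ł7: at p1 = 1/6, p2 = 1/6 the value is 5/6 — not a tautology.
In Ł3: at p1 = 1/2, p2 = 1/2 the value is 1/2 — not a tautology.

neither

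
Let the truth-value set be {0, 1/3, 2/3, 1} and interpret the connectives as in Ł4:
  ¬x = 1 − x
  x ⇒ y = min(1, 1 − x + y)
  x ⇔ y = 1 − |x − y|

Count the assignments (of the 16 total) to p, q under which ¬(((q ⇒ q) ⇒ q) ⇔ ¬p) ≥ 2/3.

p = 0, q = 0 ↦ 1  ≥
p = 0, q = 1/3 ↦ 2/3  ≥
p = 0, q = 2/3 ↦ 1/3  <
p = 0, q = 1 ↦ 0  <
p = 1/3, q = 0 ↦ 2/3  ≥
p = 1/3, q = 1/3 ↦ 1/3  <
p = 1/3, q = 2/3 ↦ 0  <
p = 1/3, q = 1 ↦ 1/3  <
p = 2/3, q = 0 ↦ 1/3  <
p = 2/3, q = 1/3 ↦ 0  <
p = 2/3, q = 2/3 ↦ 1/3  <
p = 2/3, q = 1 ↦ 2/3  ≥
p = 1, q = 0 ↦ 0  <
p = 1, q = 1/3 ↦ 1/3  <
p = 1, q = 2/3 ↦ 2/3  ≥
p = 1, q = 1 ↦ 1  ≥
So 6 of the 16 assignments meet the threshold.

6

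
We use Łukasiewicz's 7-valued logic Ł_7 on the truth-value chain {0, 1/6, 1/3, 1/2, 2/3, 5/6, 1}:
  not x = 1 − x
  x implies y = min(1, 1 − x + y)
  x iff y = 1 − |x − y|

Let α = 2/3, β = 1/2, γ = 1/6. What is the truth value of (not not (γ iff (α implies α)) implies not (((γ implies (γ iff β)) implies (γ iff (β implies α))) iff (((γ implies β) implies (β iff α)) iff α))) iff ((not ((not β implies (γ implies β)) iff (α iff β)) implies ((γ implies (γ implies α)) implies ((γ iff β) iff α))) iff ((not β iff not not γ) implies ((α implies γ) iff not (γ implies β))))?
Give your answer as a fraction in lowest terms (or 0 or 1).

5/6

α implies α = 2/3 implies 2/3 = 1
γ iff (α implies α) = 1/6 iff 1 = 1/6
not (γ iff (α implies α)) = not 1/6 = 5/6
not not (γ iff (α implies α)) = not 5/6 = 1/6
γ iff β = 1/6 iff 1/2 = 2/3
γ implies (γ iff β) = 1/6 implies 2/3 = 1
β implies α = 1/2 implies 2/3 = 1
γ iff (β implies α) = 1/6 iff 1 = 1/6
(γ implies (γ iff β)) implies (γ iff (β implies α)) = 1 implies 1/6 = 1/6
γ implies β = 1/6 implies 1/2 = 1
β iff α = 1/2 iff 2/3 = 5/6
(γ implies β) implies (β iff α) = 1 implies 5/6 = 5/6
((γ implies β) implies (β iff α)) iff α = 5/6 iff 2/3 = 5/6
((γ implies (γ iff β)) implies (γ iff (β implies α))) iff (((γ implies β) implies (β iff α)) iff α) = 1/6 iff 5/6 = 1/3
not (((γ implies (γ iff β)) implies (γ iff (β implies α))) iff (((γ implies β) implies (β iff α)) iff α)) = not 1/3 = 2/3
not not (γ iff (α implies α)) implies not (((γ implies (γ iff β)) implies (γ iff (β implies α))) iff (((γ implies β) implies (β iff α)) iff α)) = 1/6 implies 2/3 = 1
not β = not 1/2 = 1/2
γ implies β = 1/6 implies 1/2 = 1
not β implies (γ implies β) = 1/2 implies 1 = 1
α iff β = 2/3 iff 1/2 = 5/6
(not β implies (γ implies β)) iff (α iff β) = 1 iff 5/6 = 5/6
not ((not β implies (γ implies β)) iff (α iff β)) = not 5/6 = 1/6
γ implies α = 1/6 implies 2/3 = 1
γ implies (γ implies α) = 1/6 implies 1 = 1
γ iff β = 1/6 iff 1/2 = 2/3
(γ iff β) iff α = 2/3 iff 2/3 = 1
(γ implies (γ implies α)) implies ((γ iff β) iff α) = 1 implies 1 = 1
not ((not β implies (γ implies β)) iff (α iff β)) implies ((γ implies (γ implies α)) implies ((γ iff β) iff α)) = 1/6 implies 1 = 1
not β = not 1/2 = 1/2
not γ = not 1/6 = 5/6
not not γ = not 5/6 = 1/6
not β iff not not γ = 1/2 iff 1/6 = 2/3
α implies γ = 2/3 implies 1/6 = 1/2
γ implies β = 1/6 implies 1/2 = 1
not (γ implies β) = not 1 = 0
(α implies γ) iff not (γ implies β) = 1/2 iff 0 = 1/2
(not β iff not not γ) implies ((α implies γ) iff not (γ implies β)) = 2/3 implies 1/2 = 5/6
(not ((not β implies (γ implies β)) iff (α iff β)) implies ((γ implies (γ implies α)) implies ((γ iff β) iff α))) iff ((not β iff not not γ) implies ((α implies γ) iff not (γ implies β))) = 1 iff 5/6 = 5/6
(not not (γ iff (α implies α)) implies not (((γ implies (γ iff β)) implies (γ iff (β implies α))) iff (((γ implies β) implies (β iff α)) iff α))) iff ((not ((not β implies (γ implies β)) iff (α iff β)) implies ((γ implies (γ implies α)) implies ((γ iff β) iff α))) iff ((not β iff not not γ) implies ((α implies γ) iff not (γ implies β)))) = 1 iff 5/6 = 5/6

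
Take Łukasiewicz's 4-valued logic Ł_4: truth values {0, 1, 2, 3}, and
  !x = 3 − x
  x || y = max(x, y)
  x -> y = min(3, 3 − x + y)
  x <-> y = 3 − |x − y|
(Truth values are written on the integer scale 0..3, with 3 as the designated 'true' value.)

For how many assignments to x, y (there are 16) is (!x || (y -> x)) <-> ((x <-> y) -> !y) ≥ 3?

x = 0, y = 0 ↦ 3  ≥
x = 0, y = 1 ↦ 3  ≥
x = 0, y = 2 ↦ 3  ≥
x = 0, y = 3 ↦ 3  ≥
x = 1, y = 0 ↦ 3  ≥
x = 1, y = 1 ↦ 2  <
x = 1, y = 2 ↦ 3  ≥
x = 1, y = 3 ↦ 3  ≥
x = 2, y = 0 ↦ 3  ≥
x = 2, y = 1 ↦ 3  ≥
x = 2, y = 2 ↦ 1  <
x = 2, y = 3 ↦ 2  <
x = 3, y = 0 ↦ 3  ≥
x = 3, y = 1 ↦ 3  ≥
x = 3, y = 2 ↦ 2  <
x = 3, y = 3 ↦ 0  <
So 11 of the 16 assignments meet the threshold.

11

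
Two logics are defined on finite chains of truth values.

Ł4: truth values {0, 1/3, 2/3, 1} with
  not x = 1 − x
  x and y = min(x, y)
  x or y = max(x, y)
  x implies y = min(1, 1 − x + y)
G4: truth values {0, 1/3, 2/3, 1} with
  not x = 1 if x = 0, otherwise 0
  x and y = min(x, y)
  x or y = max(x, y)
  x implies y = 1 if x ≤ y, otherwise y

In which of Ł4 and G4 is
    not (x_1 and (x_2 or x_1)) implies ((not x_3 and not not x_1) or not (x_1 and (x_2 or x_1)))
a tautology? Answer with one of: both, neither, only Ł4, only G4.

In Ł4: every assignment gives 1 — tautology.
In G4: every assignment gives 1 — tautology.

both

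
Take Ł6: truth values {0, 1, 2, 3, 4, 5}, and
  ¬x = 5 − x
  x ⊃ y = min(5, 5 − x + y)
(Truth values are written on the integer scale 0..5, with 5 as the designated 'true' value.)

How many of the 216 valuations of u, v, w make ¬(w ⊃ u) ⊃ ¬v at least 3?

206

value 5: 181 assignments (counts)
value 4: 15 assignments (counts)
value 3: 10 assignments (counts)
value 2: 6 assignments
value 1: 3 assignments
value 0: 1 assignment
So 206 of the 216 assignments meet the threshold.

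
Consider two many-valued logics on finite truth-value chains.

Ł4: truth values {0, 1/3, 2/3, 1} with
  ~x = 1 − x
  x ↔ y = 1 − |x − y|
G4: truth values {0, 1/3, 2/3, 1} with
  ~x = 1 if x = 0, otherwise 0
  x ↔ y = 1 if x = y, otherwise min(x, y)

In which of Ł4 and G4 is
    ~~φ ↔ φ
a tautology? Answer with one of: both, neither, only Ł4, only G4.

only Ł4

In Ł4: every assignment gives 1 — tautology.
In G4: at φ = 1/3 the value is 1/3 — not a tautology.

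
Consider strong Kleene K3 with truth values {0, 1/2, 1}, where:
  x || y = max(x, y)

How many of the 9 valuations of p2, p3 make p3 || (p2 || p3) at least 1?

p2 = 0, p3 = 0 ↦ 0  <
p2 = 0, p3 = 1/2 ↦ 1/2  <
p2 = 0, p3 = 1 ↦ 1  ≥
p2 = 1/2, p3 = 0 ↦ 1/2  <
p2 = 1/2, p3 = 1/2 ↦ 1/2  <
p2 = 1/2, p3 = 1 ↦ 1  ≥
p2 = 1, p3 = 0 ↦ 1  ≥
p2 = 1, p3 = 1/2 ↦ 1  ≥
p2 = 1, p3 = 1 ↦ 1  ≥
So 5 of the 9 assignments meet the threshold.

5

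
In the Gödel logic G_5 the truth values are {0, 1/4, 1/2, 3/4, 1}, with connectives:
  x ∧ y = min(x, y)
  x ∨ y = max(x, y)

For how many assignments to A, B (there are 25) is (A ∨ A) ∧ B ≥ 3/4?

4

value 1: 1 assignment (counts)
value 3/4: 3 assignments (counts)
value 1/2: 5 assignments
value 1/4: 7 assignments
value 0: 9 assignments
So 4 of the 25 assignments meet the threshold.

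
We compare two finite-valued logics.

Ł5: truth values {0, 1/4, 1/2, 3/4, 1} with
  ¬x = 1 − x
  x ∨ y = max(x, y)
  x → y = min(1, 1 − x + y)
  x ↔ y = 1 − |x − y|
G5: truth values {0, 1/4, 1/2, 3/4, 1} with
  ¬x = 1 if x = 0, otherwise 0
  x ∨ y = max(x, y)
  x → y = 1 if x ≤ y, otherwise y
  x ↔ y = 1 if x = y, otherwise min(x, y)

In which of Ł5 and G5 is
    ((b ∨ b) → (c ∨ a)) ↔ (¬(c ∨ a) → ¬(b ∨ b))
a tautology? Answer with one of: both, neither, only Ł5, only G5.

In Ł5: every assignment gives 1 — tautology.
In G5: at a = 0, b = 1/2, c = 1/4 the value is 1/4 — not a tautology.

only Ł5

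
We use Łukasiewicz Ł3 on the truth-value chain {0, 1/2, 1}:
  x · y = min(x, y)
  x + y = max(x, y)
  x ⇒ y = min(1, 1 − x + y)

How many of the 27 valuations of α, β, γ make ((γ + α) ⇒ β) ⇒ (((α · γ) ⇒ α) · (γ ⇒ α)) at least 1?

value 1: 22 assignments (counts)
value 1/2: 4 assignments
value 0: 1 assignment
So 22 of the 27 assignments meet the threshold.

22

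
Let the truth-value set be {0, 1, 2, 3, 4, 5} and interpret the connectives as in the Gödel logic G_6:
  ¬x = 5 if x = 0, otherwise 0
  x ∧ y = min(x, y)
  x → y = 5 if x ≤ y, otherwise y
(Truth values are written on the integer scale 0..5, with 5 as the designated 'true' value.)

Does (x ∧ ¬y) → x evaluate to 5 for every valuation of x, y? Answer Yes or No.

Yes

At x = 2, y = 3, for instance:
¬y = ¬3 = 0
x ∧ ¬y = 2 ∧ 0 = 0
(x ∧ ¬y) → x = 0 → 2 = 5
and checking the remaining 35 assignments likewise gives ≥ 5 in every case.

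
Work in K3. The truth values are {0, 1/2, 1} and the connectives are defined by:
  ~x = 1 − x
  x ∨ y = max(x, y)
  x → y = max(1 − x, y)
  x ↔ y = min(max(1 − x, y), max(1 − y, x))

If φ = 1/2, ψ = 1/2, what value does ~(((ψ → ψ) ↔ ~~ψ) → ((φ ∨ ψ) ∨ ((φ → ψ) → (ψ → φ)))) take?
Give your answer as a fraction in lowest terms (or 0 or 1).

1/2

ψ → ψ = 1/2 → 1/2 = 1/2
~ψ = ~1/2 = 1/2
~~ψ = ~1/2 = 1/2
(ψ → ψ) ↔ ~~ψ = 1/2 ↔ 1/2 = 1/2
φ ∨ ψ = 1/2 ∨ 1/2 = 1/2
φ → ψ = 1/2 → 1/2 = 1/2
ψ → φ = 1/2 → 1/2 = 1/2
(φ → ψ) → (ψ → φ) = 1/2 → 1/2 = 1/2
(φ ∨ ψ) ∨ ((φ → ψ) → (ψ → φ)) = 1/2 ∨ 1/2 = 1/2
((ψ → ψ) ↔ ~~ψ) → ((φ ∨ ψ) ∨ ((φ → ψ) → (ψ → φ))) = 1/2 → 1/2 = 1/2
~(((ψ → ψ) ↔ ~~ψ) → ((φ ∨ ψ) ∨ ((φ → ψ) → (ψ → φ)))) = ~1/2 = 1/2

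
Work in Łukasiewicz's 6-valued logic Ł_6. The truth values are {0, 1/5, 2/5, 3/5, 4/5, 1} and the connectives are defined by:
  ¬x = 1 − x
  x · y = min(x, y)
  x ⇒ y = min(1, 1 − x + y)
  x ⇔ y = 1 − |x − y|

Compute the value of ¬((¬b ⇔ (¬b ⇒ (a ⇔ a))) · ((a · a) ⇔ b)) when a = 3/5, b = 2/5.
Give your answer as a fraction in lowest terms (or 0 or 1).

¬b = ¬2/5 = 3/5
¬b = ¬2/5 = 3/5
a ⇔ a = 3/5 ⇔ 3/5 = 1
¬b ⇒ (a ⇔ a) = 3/5 ⇒ 1 = 1
¬b ⇔ (¬b ⇒ (a ⇔ a)) = 3/5 ⇔ 1 = 3/5
a · a = 3/5 · 3/5 = 3/5
(a · a) ⇔ b = 3/5 ⇔ 2/5 = 4/5
(¬b ⇔ (¬b ⇒ (a ⇔ a))) · ((a · a) ⇔ b) = 3/5 · 4/5 = 3/5
¬((¬b ⇔ (¬b ⇒ (a ⇔ a))) · ((a · a) ⇔ b)) = ¬3/5 = 2/5

2/5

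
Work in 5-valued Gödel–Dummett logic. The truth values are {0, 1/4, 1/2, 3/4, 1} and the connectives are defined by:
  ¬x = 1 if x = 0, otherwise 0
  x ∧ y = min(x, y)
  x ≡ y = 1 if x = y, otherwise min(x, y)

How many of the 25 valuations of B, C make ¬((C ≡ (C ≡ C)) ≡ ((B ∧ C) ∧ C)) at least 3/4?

4

value 1: 4 assignments (counts)
value 0: 21 assignments
So 4 of the 25 assignments meet the threshold.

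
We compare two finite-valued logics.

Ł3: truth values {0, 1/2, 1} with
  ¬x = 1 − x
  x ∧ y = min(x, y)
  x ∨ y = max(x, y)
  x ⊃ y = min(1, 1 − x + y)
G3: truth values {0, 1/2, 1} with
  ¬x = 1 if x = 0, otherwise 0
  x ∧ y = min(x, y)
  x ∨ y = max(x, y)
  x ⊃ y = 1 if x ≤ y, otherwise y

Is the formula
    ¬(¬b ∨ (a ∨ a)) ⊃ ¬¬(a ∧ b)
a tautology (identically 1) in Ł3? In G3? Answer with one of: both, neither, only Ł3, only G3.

In Ł3: at a = 0, b = 1/2 the value is 1/2 — not a tautology.
In G3: at a = 0, b = 1/2 the value is 0 — not a tautology.

neither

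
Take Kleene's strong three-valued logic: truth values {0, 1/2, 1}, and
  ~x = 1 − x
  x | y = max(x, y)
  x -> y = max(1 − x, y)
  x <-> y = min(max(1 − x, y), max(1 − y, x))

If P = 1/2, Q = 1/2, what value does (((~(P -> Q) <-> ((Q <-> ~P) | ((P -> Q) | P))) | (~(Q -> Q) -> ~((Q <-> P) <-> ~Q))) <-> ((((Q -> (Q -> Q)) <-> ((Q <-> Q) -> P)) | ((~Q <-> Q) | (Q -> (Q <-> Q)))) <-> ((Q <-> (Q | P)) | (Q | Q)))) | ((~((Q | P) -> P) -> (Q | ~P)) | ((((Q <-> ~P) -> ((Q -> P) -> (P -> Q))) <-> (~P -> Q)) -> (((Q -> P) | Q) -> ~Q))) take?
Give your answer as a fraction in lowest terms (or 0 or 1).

1/2

P -> Q = 1/2 -> 1/2 = 1/2
~(P -> Q) = ~1/2 = 1/2
~P = ~1/2 = 1/2
Q <-> ~P = 1/2 <-> 1/2 = 1/2
P -> Q = 1/2 -> 1/2 = 1/2
(P -> Q) | P = 1/2 | 1/2 = 1/2
(Q <-> ~P) | ((P -> Q) | P) = 1/2 | 1/2 = 1/2
~(P -> Q) <-> ((Q <-> ~P) | ((P -> Q) | P)) = 1/2 <-> 1/2 = 1/2
Q -> Q = 1/2 -> 1/2 = 1/2
~(Q -> Q) = ~1/2 = 1/2
Q <-> P = 1/2 <-> 1/2 = 1/2
~Q = ~1/2 = 1/2
(Q <-> P) <-> ~Q = 1/2 <-> 1/2 = 1/2
~((Q <-> P) <-> ~Q) = ~1/2 = 1/2
~(Q -> Q) -> ~((Q <-> P) <-> ~Q) = 1/2 -> 1/2 = 1/2
(~(P -> Q) <-> ((Q <-> ~P) | ((P -> Q) | P))) | (~(Q -> Q) -> ~((Q <-> P) <-> ~Q)) = 1/2 | 1/2 = 1/2
Q -> Q = 1/2 -> 1/2 = 1/2
Q -> (Q -> Q) = 1/2 -> 1/2 = 1/2
Q <-> Q = 1/2 <-> 1/2 = 1/2
(Q <-> Q) -> P = 1/2 -> 1/2 = 1/2
(Q -> (Q -> Q)) <-> ((Q <-> Q) -> P) = 1/2 <-> 1/2 = 1/2
~Q = ~1/2 = 1/2
~Q <-> Q = 1/2 <-> 1/2 = 1/2
Q <-> Q = 1/2 <-> 1/2 = 1/2
Q -> (Q <-> Q) = 1/2 -> 1/2 = 1/2
(~Q <-> Q) | (Q -> (Q <-> Q)) = 1/2 | 1/2 = 1/2
((Q -> (Q -> Q)) <-> ((Q <-> Q) -> P)) | ((~Q <-> Q) | (Q -> (Q <-> Q))) = 1/2 | 1/2 = 1/2
Q | P = 1/2 | 1/2 = 1/2
Q <-> (Q | P) = 1/2 <-> 1/2 = 1/2
Q | Q = 1/2 | 1/2 = 1/2
(Q <-> (Q | P)) | (Q | Q) = 1/2 | 1/2 = 1/2
(((Q -> (Q -> Q)) <-> ((Q <-> Q) -> P)) | ((~Q <-> Q) | (Q -> (Q <-> Q)))) <-> ((Q <-> (Q | P)) | (Q | Q)) = 1/2 <-> 1/2 = 1/2
((~(P -> Q) <-> ((Q <-> ~P) | ((P -> Q) | P))) | (~(Q -> Q) -> ~((Q <-> P) <-> ~Q))) <-> ((((Q -> (Q -> Q)) <-> ((Q <-> Q) -> P)) | ((~Q <-> Q) | (Q -> (Q <-> Q)))) <-> ((Q <-> (Q | P)) | (Q | Q))) = 1/2 <-> 1/2 = 1/2
Q | P = 1/2 | 1/2 = 1/2
(Q | P) -> P = 1/2 -> 1/2 = 1/2
~((Q | P) -> P) = ~1/2 = 1/2
~P = ~1/2 = 1/2
Q | ~P = 1/2 | 1/2 = 1/2
~((Q | P) -> P) -> (Q | ~P) = 1/2 -> 1/2 = 1/2
~P = ~1/2 = 1/2
Q <-> ~P = 1/2 <-> 1/2 = 1/2
Q -> P = 1/2 -> 1/2 = 1/2
P -> Q = 1/2 -> 1/2 = 1/2
(Q -> P) -> (P -> Q) = 1/2 -> 1/2 = 1/2
(Q <-> ~P) -> ((Q -> P) -> (P -> Q)) = 1/2 -> 1/2 = 1/2
~P = ~1/2 = 1/2
~P -> Q = 1/2 -> 1/2 = 1/2
((Q <-> ~P) -> ((Q -> P) -> (P -> Q))) <-> (~P -> Q) = 1/2 <-> 1/2 = 1/2
Q -> P = 1/2 -> 1/2 = 1/2
(Q -> P) | Q = 1/2 | 1/2 = 1/2
~Q = ~1/2 = 1/2
((Q -> P) | Q) -> ~Q = 1/2 -> 1/2 = 1/2
(((Q <-> ~P) -> ((Q -> P) -> (P -> Q))) <-> (~P -> Q)) -> (((Q -> P) | Q) -> ~Q) = 1/2 -> 1/2 = 1/2
(~((Q | P) -> P) -> (Q | ~P)) | ((((Q <-> ~P) -> ((Q -> P) -> (P -> Q))) <-> (~P -> Q)) -> (((Q -> P) | Q) -> ~Q)) = 1/2 | 1/2 = 1/2
(((~(P -> Q) <-> ((Q <-> ~P) | ((P -> Q) | P))) | (~(Q -> Q) -> ~((Q <-> P) <-> ~Q))) <-> ((((Q -> (Q -> Q)) <-> ((Q <-> Q) -> P)) | ((~Q <-> Q) | (Q -> (Q <-> Q)))) <-> ((Q <-> (Q | P)) | (Q | Q)))) | ((~((Q | P) -> P) -> (Q | ~P)) | ((((Q <-> ~P) -> ((Q -> P) -> (P -> Q))) <-> (~P -> Q)) -> (((Q -> P) | Q) -> ~Q))) = 1/2 | 1/2 = 1/2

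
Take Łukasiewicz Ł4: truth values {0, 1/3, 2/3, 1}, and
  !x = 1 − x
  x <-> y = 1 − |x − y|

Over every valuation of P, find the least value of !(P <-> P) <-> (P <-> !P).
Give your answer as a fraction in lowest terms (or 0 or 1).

1/3

Take P = 1/3:
P <-> P = 1/3 <-> 1/3 = 1
!(P <-> P) = !1 = 0
!P = !1/3 = 2/3
P <-> !P = 1/3 <-> 2/3 = 2/3
!(P <-> P) <-> (P <-> !P) = 0 <-> 2/3 = 1/3
No assignment yields a value below 1/3, so this is the minimum.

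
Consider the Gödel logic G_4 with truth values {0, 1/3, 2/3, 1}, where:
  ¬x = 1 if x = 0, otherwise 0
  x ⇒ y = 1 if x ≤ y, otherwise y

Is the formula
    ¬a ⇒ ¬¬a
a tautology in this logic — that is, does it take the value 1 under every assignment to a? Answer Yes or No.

No

Counterexample: take a = 0.
¬a = ¬0 = 1
¬a = ¬0 = 1
¬¬a = ¬1 = 0
¬a ⇒ ¬¬a = 1 ⇒ 0 = 0
This gives 0 ≠ 1.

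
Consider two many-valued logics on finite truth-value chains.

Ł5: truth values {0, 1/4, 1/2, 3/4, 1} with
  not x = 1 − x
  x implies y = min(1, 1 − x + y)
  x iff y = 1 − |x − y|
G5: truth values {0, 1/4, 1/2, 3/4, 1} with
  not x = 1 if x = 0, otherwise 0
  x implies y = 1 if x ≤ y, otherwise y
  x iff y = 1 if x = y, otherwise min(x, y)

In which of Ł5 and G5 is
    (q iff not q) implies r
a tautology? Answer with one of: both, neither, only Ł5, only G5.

In Ł5: at q = 1/4, r = 0 the value is 1/2 — not a tautology.
In G5: every assignment gives 1 — tautology.

only G5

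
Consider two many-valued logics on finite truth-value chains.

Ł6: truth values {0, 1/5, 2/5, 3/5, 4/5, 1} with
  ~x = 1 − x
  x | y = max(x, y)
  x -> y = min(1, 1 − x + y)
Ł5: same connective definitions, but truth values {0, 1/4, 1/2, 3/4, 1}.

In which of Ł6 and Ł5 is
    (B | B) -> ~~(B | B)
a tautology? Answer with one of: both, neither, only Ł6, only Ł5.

In Ł6: every assignment gives 1 — tautology.
In Ł5: every assignment gives 1 — tautology.

both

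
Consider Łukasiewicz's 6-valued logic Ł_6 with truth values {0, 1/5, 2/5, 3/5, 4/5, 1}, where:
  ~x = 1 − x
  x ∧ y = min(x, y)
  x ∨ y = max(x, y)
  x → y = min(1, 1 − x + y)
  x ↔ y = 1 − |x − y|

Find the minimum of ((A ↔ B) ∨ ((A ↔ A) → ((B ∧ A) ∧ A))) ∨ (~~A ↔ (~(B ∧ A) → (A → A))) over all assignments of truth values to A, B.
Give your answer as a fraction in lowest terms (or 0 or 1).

Take A = 0, B = 1:
A ↔ B = 0 ↔ 1 = 0
A ↔ A = 0 ↔ 0 = 1
B ∧ A = 1 ∧ 0 = 0
(B ∧ A) ∧ A = 0 ∧ 0 = 0
(A ↔ A) → ((B ∧ A) ∧ A) = 1 → 0 = 0
(A ↔ B) ∨ ((A ↔ A) → ((B ∧ A) ∧ A)) = 0 ∨ 0 = 0
~A = ~0 = 1
~~A = ~1 = 0
B ∧ A = 1 ∧ 0 = 0
~(B ∧ A) = ~0 = 1
A → A = 0 → 0 = 1
~(B ∧ A) → (A → A) = 1 → 1 = 1
~~A ↔ (~(B ∧ A) → (A → A)) = 0 ↔ 1 = 0
((A ↔ B) ∨ ((A ↔ A) → ((B ∧ A) ∧ A))) ∨ (~~A ↔ (~(B ∧ A) → (A → A))) = 0 ∨ 0 = 0
No assignment yields a value below 0, so this is the minimum.

0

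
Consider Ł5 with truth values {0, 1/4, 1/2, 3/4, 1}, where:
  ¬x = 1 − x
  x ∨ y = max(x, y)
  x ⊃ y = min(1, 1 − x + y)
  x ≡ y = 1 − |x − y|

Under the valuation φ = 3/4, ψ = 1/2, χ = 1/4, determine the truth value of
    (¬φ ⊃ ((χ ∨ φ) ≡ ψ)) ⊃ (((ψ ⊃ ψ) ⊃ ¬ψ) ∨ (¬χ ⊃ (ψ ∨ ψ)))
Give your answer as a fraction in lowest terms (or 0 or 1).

3/4

¬φ = ¬3/4 = 1/4
χ ∨ φ = 1/4 ∨ 3/4 = 3/4
(χ ∨ φ) ≡ ψ = 3/4 ≡ 1/2 = 3/4
¬φ ⊃ ((χ ∨ φ) ≡ ψ) = 1/4 ⊃ 3/4 = 1
ψ ⊃ ψ = 1/2 ⊃ 1/2 = 1
¬ψ = ¬1/2 = 1/2
(ψ ⊃ ψ) ⊃ ¬ψ = 1 ⊃ 1/2 = 1/2
¬χ = ¬1/4 = 3/4
ψ ∨ ψ = 1/2 ∨ 1/2 = 1/2
¬χ ⊃ (ψ ∨ ψ) = 3/4 ⊃ 1/2 = 3/4
((ψ ⊃ ψ) ⊃ ¬ψ) ∨ (¬χ ⊃ (ψ ∨ ψ)) = 1/2 ∨ 3/4 = 3/4
(¬φ ⊃ ((χ ∨ φ) ≡ ψ)) ⊃ (((ψ ⊃ ψ) ⊃ ¬ψ) ∨ (¬χ ⊃ (ψ ∨ ψ))) = 1 ⊃ 3/4 = 3/4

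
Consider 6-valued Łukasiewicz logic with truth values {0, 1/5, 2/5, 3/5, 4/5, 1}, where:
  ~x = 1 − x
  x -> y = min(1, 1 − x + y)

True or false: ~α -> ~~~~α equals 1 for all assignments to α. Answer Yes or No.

No

Counterexample: take α = 0.
~α = ~0 = 1
~α = ~0 = 1
~~α = ~1 = 0
~~~α = ~0 = 1
~~~~α = ~1 = 0
~α -> ~~~~α = 1 -> 0 = 0
This gives 0 ≠ 1.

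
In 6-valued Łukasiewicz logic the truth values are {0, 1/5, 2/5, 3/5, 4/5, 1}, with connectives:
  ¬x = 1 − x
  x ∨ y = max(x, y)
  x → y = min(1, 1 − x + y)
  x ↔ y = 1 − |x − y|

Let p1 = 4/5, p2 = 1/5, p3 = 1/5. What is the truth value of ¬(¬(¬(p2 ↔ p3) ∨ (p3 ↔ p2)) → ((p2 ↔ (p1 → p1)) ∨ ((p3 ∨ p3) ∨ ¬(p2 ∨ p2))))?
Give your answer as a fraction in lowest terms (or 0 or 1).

p2 ↔ p3 = 1/5 ↔ 1/5 = 1
¬(p2 ↔ p3) = ¬1 = 0
p3 ↔ p2 = 1/5 ↔ 1/5 = 1
¬(p2 ↔ p3) ∨ (p3 ↔ p2) = 0 ∨ 1 = 1
¬(¬(p2 ↔ p3) ∨ (p3 ↔ p2)) = ¬1 = 0
p1 → p1 = 4/5 → 4/5 = 1
p2 ↔ (p1 → p1) = 1/5 ↔ 1 = 1/5
p3 ∨ p3 = 1/5 ∨ 1/5 = 1/5
p2 ∨ p2 = 1/5 ∨ 1/5 = 1/5
¬(p2 ∨ p2) = ¬1/5 = 4/5
(p3 ∨ p3) ∨ ¬(p2 ∨ p2) = 1/5 ∨ 4/5 = 4/5
(p2 ↔ (p1 → p1)) ∨ ((p3 ∨ p3) ∨ ¬(p2 ∨ p2)) = 1/5 ∨ 4/5 = 4/5
¬(¬(p2 ↔ p3) ∨ (p3 ↔ p2)) → ((p2 ↔ (p1 → p1)) ∨ ((p3 ∨ p3) ∨ ¬(p2 ∨ p2))) = 0 → 4/5 = 1
¬(¬(¬(p2 ↔ p3) ∨ (p3 ↔ p2)) → ((p2 ↔ (p1 → p1)) ∨ ((p3 ∨ p3) ∨ ¬(p2 ∨ p2)))) = ¬1 = 0

0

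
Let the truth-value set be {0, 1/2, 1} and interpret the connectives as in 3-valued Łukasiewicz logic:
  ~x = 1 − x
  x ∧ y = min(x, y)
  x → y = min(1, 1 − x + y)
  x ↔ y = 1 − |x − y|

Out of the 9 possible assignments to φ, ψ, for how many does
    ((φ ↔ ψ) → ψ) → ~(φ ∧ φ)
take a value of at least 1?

φ = 0, ψ = 0 ↦ 1  ≥
φ = 0, ψ = 1/2 ↦ 1  ≥
φ = 0, ψ = 1 ↦ 1  ≥
φ = 1/2, ψ = 0 ↦ 1  ≥
φ = 1/2, ψ = 1/2 ↦ 1  ≥
φ = 1/2, ψ = 1 ↦ 1/2  <
φ = 1, ψ = 0 ↦ 0  <
φ = 1, ψ = 1/2 ↦ 0  <
φ = 1, ψ = 1 ↦ 0  <
So 5 of the 9 assignments meet the threshold.

5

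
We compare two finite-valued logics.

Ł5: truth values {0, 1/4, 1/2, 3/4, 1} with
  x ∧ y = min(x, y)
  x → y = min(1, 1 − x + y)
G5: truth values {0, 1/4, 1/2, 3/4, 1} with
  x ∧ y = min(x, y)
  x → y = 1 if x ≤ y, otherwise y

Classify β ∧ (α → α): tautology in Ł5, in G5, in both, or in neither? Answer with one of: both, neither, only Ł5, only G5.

In Ł5: at α = 0, β = 0 the value is 0 — not a tautology.
In G5: at α = 0, β = 0 the value is 0 — not a tautology.

neither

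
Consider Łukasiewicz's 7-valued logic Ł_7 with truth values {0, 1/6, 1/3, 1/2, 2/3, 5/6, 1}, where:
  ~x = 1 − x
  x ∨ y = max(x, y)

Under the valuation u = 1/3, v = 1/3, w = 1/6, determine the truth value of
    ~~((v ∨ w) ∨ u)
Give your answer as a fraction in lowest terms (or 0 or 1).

v ∨ w = 1/3 ∨ 1/6 = 1/3
(v ∨ w) ∨ u = 1/3 ∨ 1/3 = 1/3
~((v ∨ w) ∨ u) = ~1/3 = 2/3
~~((v ∨ w) ∨ u) = ~2/3 = 1/3

1/3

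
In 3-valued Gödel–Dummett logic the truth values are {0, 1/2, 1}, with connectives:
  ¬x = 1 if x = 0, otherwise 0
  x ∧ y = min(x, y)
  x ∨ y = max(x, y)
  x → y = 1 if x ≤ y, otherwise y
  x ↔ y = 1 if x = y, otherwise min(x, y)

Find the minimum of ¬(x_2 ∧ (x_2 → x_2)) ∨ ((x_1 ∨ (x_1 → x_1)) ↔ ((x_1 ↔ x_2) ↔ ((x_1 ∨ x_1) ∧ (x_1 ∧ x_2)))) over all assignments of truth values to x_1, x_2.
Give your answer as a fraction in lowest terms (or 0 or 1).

Take x_1 = 1/2, x_2 = 1/2:
x_2 → x_2 = 1/2 → 1/2 = 1
x_2 ∧ (x_2 → x_2) = 1/2 ∧ 1 = 1/2
¬(x_2 ∧ (x_2 → x_2)) = ¬1/2 = 0
x_1 → x_1 = 1/2 → 1/2 = 1
x_1 ∨ (x_1 → x_1) = 1/2 ∨ 1 = 1
x_1 ↔ x_2 = 1/2 ↔ 1/2 = 1
x_1 ∨ x_1 = 1/2 ∨ 1/2 = 1/2
x_1 ∧ x_2 = 1/2 ∧ 1/2 = 1/2
(x_1 ∨ x_1) ∧ (x_1 ∧ x_2) = 1/2 ∧ 1/2 = 1/2
(x_1 ↔ x_2) ↔ ((x_1 ∨ x_1) ∧ (x_1 ∧ x_2)) = 1 ↔ 1/2 = 1/2
(x_1 ∨ (x_1 → x_1)) ↔ ((x_1 ↔ x_2) ↔ ((x_1 ∨ x_1) ∧ (x_1 ∧ x_2))) = 1 ↔ 1/2 = 1/2
¬(x_2 ∧ (x_2 → x_2)) ∨ ((x_1 ∨ (x_1 → x_1)) ↔ ((x_1 ↔ x_2) ↔ ((x_1 ∨ x_1) ∧ (x_1 ∧ x_2)))) = 0 ∨ 1/2 = 1/2
No assignment yields a value below 1/2, so this is the minimum.

1/2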